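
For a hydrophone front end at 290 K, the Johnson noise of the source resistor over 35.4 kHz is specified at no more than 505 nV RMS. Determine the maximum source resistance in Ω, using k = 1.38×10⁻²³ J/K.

450 Ω

Johnson–Nyquist: V_n = √(4kTRB) ⇒ R = V_n² / (4kTB)
4kTB = 4 × 1.38×10⁻²³ × 290 × 3.54×10⁴ = 5.67×10⁻¹⁶
R = (5.05×10⁻⁷)² / 5.67×10⁻¹⁶ = 4.50×10² Ω = 450 Ω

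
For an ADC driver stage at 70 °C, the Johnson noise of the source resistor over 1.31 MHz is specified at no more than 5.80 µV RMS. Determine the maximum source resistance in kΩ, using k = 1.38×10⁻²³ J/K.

T = 70 °C + 273.15 = 343.15 K
Johnson–Nyquist: V_n = √(4kTRB) ⇒ R = V_n² / (4kTB)
4kTB = 4 × 1.38×10⁻²³ × 343.15 × 1.31×10⁶ = 2.48×10⁻¹⁴
R = (5.80×10⁻⁶)² / 2.48×10⁻¹⁴ = 1.36×10³ Ω = 1.36 kΩ

1.36 kΩ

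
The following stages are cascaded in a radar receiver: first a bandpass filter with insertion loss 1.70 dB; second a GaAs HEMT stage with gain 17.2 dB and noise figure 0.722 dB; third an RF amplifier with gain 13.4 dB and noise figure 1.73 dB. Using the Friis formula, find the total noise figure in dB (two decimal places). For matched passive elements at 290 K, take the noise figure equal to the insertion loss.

2.46 dB

Convert to linear (a loss of L dB is a gain of −L dB): F_i = 10^(NF_i/10), G_i = 10^(G_i,dB/10)
  Stage 1: F_1 = 10^(1.70/10) = 1.479, G_1 = 10^(−1.70/10) = 0.6761
  Stage 2: F_2 = 10^(0.722/10) = 1.181, G_2 = 10^(17.2/10) = 52.48
  Stage 3: F_3 = 10^(1.73/10) = 1.489, G_3 = 10^(13.4/10) = 21.88
Friis cascade:
  F = 1.479 + (1.181 − 1)/0.6761 + (1.489 − 1)/35.48 = 1.760
NF = 10 log₁₀(1.760) = 2.46 dB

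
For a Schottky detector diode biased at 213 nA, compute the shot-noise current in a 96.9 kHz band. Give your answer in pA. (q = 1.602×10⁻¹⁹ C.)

I_n = √(2qI·B)
2qI·B = 2 × 1.602×10⁻¹⁹ × 2.13×10⁻⁷ × 9.69×10⁴ = 6.61×10⁻²¹ A²
I_n = √(6.61×10⁻²¹) = 8.13×10⁻¹¹ A = 81.3 pA

81.3 pA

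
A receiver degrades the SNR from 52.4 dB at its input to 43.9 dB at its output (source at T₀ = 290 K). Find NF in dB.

NF (dB) = SNR_in(dB) − SNR_out(dB) when the source is at T₀
NF = 52.4 − 43.9 = 8.5 dB

8.5 dB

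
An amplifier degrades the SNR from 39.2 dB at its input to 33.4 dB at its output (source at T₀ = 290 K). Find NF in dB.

5.8 dB

NF (dB) = SNR_in(dB) − SNR_out(dB) when the source is at T₀
NF = 39.2 − 33.4 = 5.8 dB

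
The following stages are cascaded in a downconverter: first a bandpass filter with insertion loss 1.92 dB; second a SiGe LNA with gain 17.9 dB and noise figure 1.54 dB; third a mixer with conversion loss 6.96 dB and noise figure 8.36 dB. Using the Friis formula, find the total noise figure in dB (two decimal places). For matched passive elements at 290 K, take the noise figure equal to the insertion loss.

Convert to linear (a loss of L dB is a gain of −L dB): F_i = 10^(NF_i/10), G_i = 10^(G_i,dB/10)
  Stage 1: F_1 = 10^(1.92/10) = 1.556, G_1 = 10^(−1.92/10) = 0.6427
  Stage 2: F_2 = 10^(1.54/10) = 1.426, G_2 = 10^(17.9/10) = 61.66
  Stage 3: F_3 = 10^(8.36/10) = 6.855, G_3 = 10^(−6.96/10) = 0.2014
Friis cascade:
  F = 1.556 + (1.426 − 1)/0.6427 + (6.855 − 1)/39.63 = 2.366
NF = 10 log₁₀(2.366) = 3.74 dB

3.74 dB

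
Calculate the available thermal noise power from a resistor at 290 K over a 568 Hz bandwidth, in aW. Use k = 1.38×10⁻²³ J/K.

P_n = kTB = 1.38×10⁻²³ × 290 × 5.68×10² = 2.27×10⁻¹⁸ W = 2.27 aW

2.27 aW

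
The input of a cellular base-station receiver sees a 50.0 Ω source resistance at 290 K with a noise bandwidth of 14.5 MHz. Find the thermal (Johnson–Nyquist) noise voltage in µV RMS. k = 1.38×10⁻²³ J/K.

3.41 µV

V_n = √(4kTRB)
4kTRB = 4 × 1.38×10⁻²³ × 290 × 5.00×10¹ × 1.45×10⁷ = 1.16×10⁻¹¹ V²
V_n = √(1.16×10⁻¹¹) = 3.41×10⁻⁶ V = 3.41 µV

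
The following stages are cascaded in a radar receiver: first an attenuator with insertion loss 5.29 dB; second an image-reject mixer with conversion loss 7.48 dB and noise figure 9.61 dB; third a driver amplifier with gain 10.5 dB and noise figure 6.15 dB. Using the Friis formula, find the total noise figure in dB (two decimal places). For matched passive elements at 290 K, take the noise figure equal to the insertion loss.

Convert to linear (a loss of L dB is a gain of −L dB): F_i = 10^(NF_i/10), G_i = 10^(G_i,dB/10)
  Stage 1: F_1 = 10^(5.29/10) = 3.381, G_1 = 10^(−5.29/10) = 0.2958
  Stage 2: F_2 = 10^(9.61/10) = 9.141, G_2 = 10^(−7.48/10) = 0.1786
  Stage 3: F_3 = 10^(6.15/10) = 4.121, G_3 = 10^(10.5/10) = 11.22
Friis cascade:
  F = 3.381 + (9.141 − 1)/0.2958 + (4.121 − 1)/0.05284 = 89.96
NF = 10 log₁₀(89.96) = 19.54 dB

19.54 dB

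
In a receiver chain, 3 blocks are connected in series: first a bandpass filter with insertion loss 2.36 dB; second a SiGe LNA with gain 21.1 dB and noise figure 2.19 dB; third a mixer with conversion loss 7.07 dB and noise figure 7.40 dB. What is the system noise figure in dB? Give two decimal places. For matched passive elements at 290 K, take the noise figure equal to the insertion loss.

Convert to linear (a loss of L dB is a gain of −L dB): F_i = 10^(NF_i/10), G_i = 10^(G_i,dB/10)
  Stage 1: F_1 = 10^(2.36/10) = 1.722, G_1 = 10^(−2.36/10) = 0.5808
  Stage 2: F_2 = 10^(2.19/10) = 1.656, G_2 = 10^(21.1/10) = 128.8
  Stage 3: F_3 = 10^(7.40/10) = 5.495, G_3 = 10^(−7.07/10) = 0.1963
Friis cascade:
  F = 1.722 + (1.656 − 1)/0.5808 + (5.495 − 1)/74.82 = 2.911
NF = 10 log₁₀(2.911) = 4.64 dB

4.64 dB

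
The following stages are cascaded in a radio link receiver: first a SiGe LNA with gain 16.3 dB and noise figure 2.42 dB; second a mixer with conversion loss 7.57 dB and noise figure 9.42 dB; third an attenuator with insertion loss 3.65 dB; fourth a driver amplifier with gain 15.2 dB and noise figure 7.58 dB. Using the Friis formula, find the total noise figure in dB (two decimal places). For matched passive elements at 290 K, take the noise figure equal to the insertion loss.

5.53 dB

Convert to linear (a loss of L dB is a gain of −L dB): F_i = 10^(NF_i/10), G_i = 10^(G_i,dB/10)
  Stage 1: F_1 = 10^(2.42/10) = 1.746, G_1 = 10^(16.3/10) = 42.66
  Stage 2: F_2 = 10^(9.42/10) = 8.750, G_2 = 10^(−7.57/10) = 0.1750
  Stage 3: F_3 = 10^(3.65/10) = 2.317, G_3 = 10^(−3.65/10) = 0.4315
  Stage 4: F_4 = 10^(7.58/10) = 5.728, G_4 = 10^(15.2/10) = 33.11
Friis cascade:
  F = 1.746 + (8.750 − 1)/42.66 + (2.317 − 1)/7.464 + (5.728 − 1)/3.221 = 3.572
NF = 10 log₁₀(3.572) = 5.53 dB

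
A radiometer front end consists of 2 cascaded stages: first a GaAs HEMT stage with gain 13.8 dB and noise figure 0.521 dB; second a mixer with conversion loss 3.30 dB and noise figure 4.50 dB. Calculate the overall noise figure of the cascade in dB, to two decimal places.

0.80 dB

Convert to linear (a loss of L dB is a gain of −L dB): F_i = 10^(NF_i/10), G_i = 10^(G_i,dB/10)
  Stage 1: F_1 = 10^(0.521/10) = 1.127, G_1 = 10^(13.8/10) = 23.99
  Stage 2: F_2 = 10^(4.50/10) = 2.818, G_2 = 10^(−3.30/10) = 0.4677
Friis cascade:
  F = 1.127 + (2.818 − 1)/23.99 = 1.203
NF = 10 log₁₀(1.203) = 0.80 dB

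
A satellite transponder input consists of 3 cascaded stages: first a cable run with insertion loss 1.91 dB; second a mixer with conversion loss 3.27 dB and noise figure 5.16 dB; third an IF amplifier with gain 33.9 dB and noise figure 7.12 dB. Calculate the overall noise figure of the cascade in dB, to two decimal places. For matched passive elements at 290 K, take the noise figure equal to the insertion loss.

12.74 dB

Convert to linear (a loss of L dB is a gain of −L dB): F_i = 10^(NF_i/10), G_i = 10^(G_i,dB/10)
  Stage 1: F_1 = 10^(1.91/10) = 1.552, G_1 = 10^(−1.91/10) = 0.6442
  Stage 2: F_2 = 10^(5.16/10) = 3.281, G_2 = 10^(−3.27/10) = 0.4710
  Stage 3: F_3 = 10^(7.12/10) = 5.152, G_3 = 10^(33.9/10) = 2455
Friis cascade:
  F = 1.552 + (3.281 − 1)/0.6442 + (5.152 − 1)/0.3034 = 18.78
NF = 10 log₁₀(18.78) = 12.74 dB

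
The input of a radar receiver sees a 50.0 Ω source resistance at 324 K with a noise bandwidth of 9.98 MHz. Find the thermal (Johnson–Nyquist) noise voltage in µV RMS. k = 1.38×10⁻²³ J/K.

2.99 µV

V_n = √(4kTRB)
4kTRB = 4 × 1.38×10⁻²³ × 324 × 5.00×10¹ × 9.98×10⁶ = 8.92×10⁻¹² V²
V_n = √(8.92×10⁻¹²) = 2.99×10⁻⁶ V = 2.99 µV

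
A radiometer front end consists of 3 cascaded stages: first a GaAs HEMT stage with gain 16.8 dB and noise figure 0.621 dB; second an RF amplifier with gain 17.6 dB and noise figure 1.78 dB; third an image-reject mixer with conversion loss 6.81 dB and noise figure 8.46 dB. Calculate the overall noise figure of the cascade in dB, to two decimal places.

0.67 dB

Convert to linear (a loss of L dB is a gain of −L dB): F_i = 10^(NF_i/10), G_i = 10^(G_i,dB/10)
  Stage 1: F_1 = 10^(0.621/10) = 1.154, G_1 = 10^(16.8/10) = 47.86
  Stage 2: F_2 = 10^(1.78/10) = 1.507, G_2 = 10^(17.6/10) = 57.54
  Stage 3: F_3 = 10^(8.46/10) = 7.015, G_3 = 10^(−6.81/10) = 0.2084
Friis cascade:
  F = 1.154 + (1.507 − 1)/47.86 + (7.015 − 1)/2754 = 1.166
NF = 10 log₁₀(1.166) = 0.67 dB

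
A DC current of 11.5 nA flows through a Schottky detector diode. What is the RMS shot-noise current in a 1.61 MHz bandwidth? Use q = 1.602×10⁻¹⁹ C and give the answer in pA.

77.0 pA

I_n = √(2qI·B)
2qI·B = 2 × 1.602×10⁻¹⁹ × 1.15×10⁻⁸ × 1.61×10⁶ = 5.93×10⁻²¹ A²
I_n = √(5.93×10⁻²¹) = 7.70×10⁻¹¹ A = 77.0 pA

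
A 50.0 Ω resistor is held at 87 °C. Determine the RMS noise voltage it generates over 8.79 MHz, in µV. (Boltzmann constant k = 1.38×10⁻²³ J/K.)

2.96 µV

T = 87 °C + 273.15 = 360.15 K
V_n = √(4kTRB)
4kTRB = 4 × 1.38×10⁻²³ × 360.15 × 5.00×10¹ × 8.79×10⁶ = 8.74×10⁻¹² V²
V_n = √(8.74×10⁻¹²) = 2.96×10⁻⁶ V = 2.96 µV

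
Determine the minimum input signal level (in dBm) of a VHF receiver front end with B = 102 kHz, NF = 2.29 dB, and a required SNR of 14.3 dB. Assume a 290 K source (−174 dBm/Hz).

−107.3 dBm

Sensitivity = −174 + 10 log₁₀(B) + NF + SNR_min
= −174 + 50.09 + 2.29 + 14.3
= −107.32 dBm → −107.3 dBm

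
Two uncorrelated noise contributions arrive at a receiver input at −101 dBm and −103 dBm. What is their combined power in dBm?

Convert to linear, add, convert back:
P₁ = 7.94×10⁻¹⁴ W, P₂ = 5.01×10⁻¹⁴ W
P_tot = 1.30×10⁻¹³ W → 10 log₁₀(P_tot / 10⁻³) = −98.9 dBm

−98.9 dBm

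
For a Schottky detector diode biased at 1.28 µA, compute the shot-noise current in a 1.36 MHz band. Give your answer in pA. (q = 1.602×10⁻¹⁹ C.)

747 pA

I_n = √(2qI·B)
2qI·B = 2 × 1.602×10⁻¹⁹ × 1.28×10⁻⁶ × 1.36×10⁶ = 5.58×10⁻¹⁹ A²
I_n = √(5.58×10⁻¹⁹) = 7.47×10⁻¹⁰ A = 747 pA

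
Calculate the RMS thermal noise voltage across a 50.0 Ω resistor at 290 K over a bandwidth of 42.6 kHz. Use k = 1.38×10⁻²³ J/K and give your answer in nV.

V_n = √(4kTRB)
4kTRB = 4 × 1.38×10⁻²³ × 290 × 5.00×10¹ × 4.26×10⁴ = 3.41×10⁻¹⁴ V²
V_n = √(3.41×10⁻¹⁴) = 1.85×10⁻⁷ V = 185 nV

185 nV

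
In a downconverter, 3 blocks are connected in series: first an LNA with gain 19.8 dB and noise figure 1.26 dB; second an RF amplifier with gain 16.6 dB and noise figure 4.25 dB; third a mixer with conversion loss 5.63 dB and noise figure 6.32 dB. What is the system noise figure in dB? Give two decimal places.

1.32 dB

Convert to linear (a loss of L dB is a gain of −L dB): F_i = 10^(NF_i/10), G_i = 10^(G_i,dB/10)
  Stage 1: F_1 = 10^(1.26/10) = 1.337, G_1 = 10^(19.8/10) = 95.50
  Stage 2: F_2 = 10^(4.25/10) = 2.661, G_2 = 10^(16.6/10) = 45.71
  Stage 3: F_3 = 10^(6.32/10) = 4.285, G_3 = 10^(−5.63/10) = 0.2735
Friis cascade:
  F = 1.337 + (2.661 − 1)/95.50 + (4.285 − 1)/4365 = 1.355
NF = 10 log₁₀(1.355) = 1.32 dB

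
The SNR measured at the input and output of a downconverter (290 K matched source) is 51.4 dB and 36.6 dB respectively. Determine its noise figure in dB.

NF (dB) = SNR_in(dB) − SNR_out(dB) when the source is at T₀
NF = 51.4 − 36.6 = 14.8 dB

14.8 dB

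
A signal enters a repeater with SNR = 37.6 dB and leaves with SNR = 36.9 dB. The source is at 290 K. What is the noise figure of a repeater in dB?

0.7 dB

NF (dB) = SNR_in(dB) − SNR_out(dB) when the source is at T₀
NF = 37.6 − 36.9 = 0.7 dB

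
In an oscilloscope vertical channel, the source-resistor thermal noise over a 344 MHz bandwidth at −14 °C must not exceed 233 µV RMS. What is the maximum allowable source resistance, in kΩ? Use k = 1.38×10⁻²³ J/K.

11.0 kΩ

T = −14 °C + 273.15 = 259.15 K
Johnson–Nyquist: V_n = √(4kTRB) ⇒ R = V_n² / (4kTB)
4kTB = 4 × 1.38×10⁻²³ × 259.15 × 3.44×10⁸ = 4.92×10⁻¹²
R = (2.33×10⁻⁴)² / 4.92×10⁻¹² = 1.10×10⁴ Ω = 11.0 kΩ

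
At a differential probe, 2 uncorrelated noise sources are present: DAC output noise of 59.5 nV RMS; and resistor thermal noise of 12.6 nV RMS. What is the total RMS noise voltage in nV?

Uncorrelated sources add in power (mean-square): V_tot = √(ΣV_i²)
V_tot = √[(5.95×10⁻⁸)² + (1.26×10⁻⁸)²] = 6.08×10⁻⁸ V = 60.8 nV

60.8 nV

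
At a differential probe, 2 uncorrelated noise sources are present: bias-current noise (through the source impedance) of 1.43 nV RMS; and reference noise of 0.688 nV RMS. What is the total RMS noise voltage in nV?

Uncorrelated sources add in power (mean-square): V_tot = √(ΣV_i²)
V_tot = √[(1.43×10⁻⁹)² + (6.88×10⁻¹⁰)²] = 1.59×10⁻⁹ V = 1.59 nV

1.59 nV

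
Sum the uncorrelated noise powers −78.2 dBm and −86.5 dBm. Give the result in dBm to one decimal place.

Convert to linear, add, convert back:
P₁ = 1.51×10⁻¹¹ W, P₂ = 2.24×10⁻¹² W
P_tot = 1.74×10⁻¹¹ W → 10 log₁₀(P_tot / 10⁻³) = −77.6 dBm

−77.6 dBm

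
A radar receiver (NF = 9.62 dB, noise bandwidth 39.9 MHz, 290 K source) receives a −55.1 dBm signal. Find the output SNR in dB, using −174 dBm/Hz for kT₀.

Noise floor: N = −174 + 10 log₁₀(B) + NF
10 log₁₀(3.99×10⁷) = 76.01 dB
N = −174 + 76.01 + 9.62 = −88.37 dBm
SNR = P_sig − N = −55.1 − (−88.37) = 33.27 dB → 33.3 dB

33.3 dB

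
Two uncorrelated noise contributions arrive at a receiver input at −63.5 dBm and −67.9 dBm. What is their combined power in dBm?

−62.2 dBm

Convert to linear, add, convert back:
P₁ = 4.47×10⁻¹⁰ W, P₂ = 1.62×10⁻¹⁰ W
P_tot = 6.09×10⁻¹⁰ W → 10 log₁₀(P_tot / 10⁻³) = −62.2 dBm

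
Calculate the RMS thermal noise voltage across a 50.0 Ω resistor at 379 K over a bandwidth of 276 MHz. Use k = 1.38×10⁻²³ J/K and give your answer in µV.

17.0 µV

V_n = √(4kTRB)
4kTRB = 4 × 1.38×10⁻²³ × 379 × 5.00×10¹ × 2.76×10⁸ = 2.89×10⁻¹⁰ V²
V_n = √(2.89×10⁻¹⁰) = 1.70×10⁻⁵ V = 17.0 µV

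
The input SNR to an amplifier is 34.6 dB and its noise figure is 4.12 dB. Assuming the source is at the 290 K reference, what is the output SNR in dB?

30.48 dB

By definition F = SNR_in/SNR_out, so in dB: SNR_out = SNR_in − NF
SNR_out = 34.6 − 4.12 = 30.48 dB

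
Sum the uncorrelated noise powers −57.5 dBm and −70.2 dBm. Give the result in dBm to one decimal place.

−57.3 dBm

Convert to linear, add, convert back:
P₁ = 1.78×10⁻⁹ W, P₂ = 9.55×10⁻¹¹ W
P_tot = 1.87×10⁻⁹ W → 10 log₁₀(P_tot / 10⁻³) = −57.3 dBm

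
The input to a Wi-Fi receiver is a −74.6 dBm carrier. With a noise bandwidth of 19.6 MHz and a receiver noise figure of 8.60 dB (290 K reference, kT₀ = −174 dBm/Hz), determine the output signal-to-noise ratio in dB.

17.9 dB

Noise floor: N = −174 + 10 log₁₀(B) + NF
10 log₁₀(1.96×10⁷) = 72.92 dB
N = −174 + 72.92 + 8.60 = −92.48 dBm
SNR = P_sig − N = −74.6 − (−92.48) = 17.88 dB → 17.9 dB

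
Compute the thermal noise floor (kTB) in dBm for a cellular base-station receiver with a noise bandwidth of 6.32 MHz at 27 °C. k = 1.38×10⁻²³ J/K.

T = 27 °C + 273.15 = 300.15 K
P_n = kTB = 1.38×10⁻²³ × 300.15 × 6.32×10⁶ = 2.62×10⁻¹⁴ W
In dBm: 10 log₁₀(2.62×10⁻¹⁴ / 10⁻³) = −105.8 dBm

−105.8 dBm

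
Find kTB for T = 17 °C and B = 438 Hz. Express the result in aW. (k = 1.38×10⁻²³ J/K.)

T = 17 °C + 273.15 = 290.15 K
P_n = kTB = 1.38×10⁻²³ × 290.15 × 4.38×10² = 1.75×10⁻¹⁸ W = 1.75 aW

1.75 aW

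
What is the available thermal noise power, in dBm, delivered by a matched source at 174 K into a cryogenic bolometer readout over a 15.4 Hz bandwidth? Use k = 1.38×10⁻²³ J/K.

P_n = kTB = 1.38×10⁻²³ × 174 × 1.54×10¹ = 3.70×10⁻²⁰ W
In dBm: 10 log₁₀(3.70×10⁻²⁰ / 10⁻³) = −164.3 dBm

−164.3 dBm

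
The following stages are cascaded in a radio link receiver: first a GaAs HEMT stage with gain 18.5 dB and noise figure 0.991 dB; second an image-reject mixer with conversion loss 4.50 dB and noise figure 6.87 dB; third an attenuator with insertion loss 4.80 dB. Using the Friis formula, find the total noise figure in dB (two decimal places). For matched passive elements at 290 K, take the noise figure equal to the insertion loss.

1.43 dB

Convert to linear (a loss of L dB is a gain of −L dB): F_i = 10^(NF_i/10), G_i = 10^(G_i,dB/10)
  Stage 1: F_1 = 10^(0.991/10) = 1.256, G_1 = 10^(18.5/10) = 70.79
  Stage 2: F_2 = 10^(6.87/10) = 4.864, G_2 = 10^(−4.50/10) = 0.3548
  Stage 3: F_3 = 10^(4.80/10) = 3.020, G_3 = 10^(−4.80/10) = 0.3311
Friis cascade:
  F = 1.256 + (4.864 − 1)/70.79 + (3.020 − 1)/25.12 = 1.391
NF = 10 log₁₀(1.391) = 1.43 dB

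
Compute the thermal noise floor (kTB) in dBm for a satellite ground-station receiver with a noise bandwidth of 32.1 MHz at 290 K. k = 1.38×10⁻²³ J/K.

P_n = kTB = 1.38×10⁻²³ × 290 × 3.21×10⁷ = 1.28×10⁻¹³ W
In dBm: 10 log₁₀(1.28×10⁻¹³ / 10⁻³) = −98.9 dBm

−98.9 dBm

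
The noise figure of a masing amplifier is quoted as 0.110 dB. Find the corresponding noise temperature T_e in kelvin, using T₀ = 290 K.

F = 10^(0.110/10) = 1.02565
T_e = (F − 1)·T₀ = (1.02565 − 1) × 290 = 7.44 K

7.44 K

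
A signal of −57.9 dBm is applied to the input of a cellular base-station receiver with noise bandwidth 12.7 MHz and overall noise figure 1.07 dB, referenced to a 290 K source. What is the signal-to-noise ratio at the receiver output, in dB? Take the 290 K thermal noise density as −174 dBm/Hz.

Noise floor: N = −174 + 10 log₁₀(B) + NF
10 log₁₀(1.27×10⁷) = 71.04 dB
N = −174 + 71.04 + 1.07 = −101.89 dBm
SNR = P_sig − N = −57.9 − (−101.89) = 43.99 dB → 44.0 dB

44.0 dB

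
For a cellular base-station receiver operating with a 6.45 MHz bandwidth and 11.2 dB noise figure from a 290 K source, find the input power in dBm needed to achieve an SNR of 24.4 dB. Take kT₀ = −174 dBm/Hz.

−70.3 dBm

Sensitivity = −174 + 10 log₁₀(B) + NF + SNR_min
= −174 + 68.1 + 11.2 + 24.4
= −70.3 dBm → −70.3 dBm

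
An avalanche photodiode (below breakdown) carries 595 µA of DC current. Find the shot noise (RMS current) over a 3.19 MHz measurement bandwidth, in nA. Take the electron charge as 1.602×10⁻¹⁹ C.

I_n = √(2qI·B)
2qI·B = 2 × 1.602×10⁻¹⁹ × 5.95×10⁻⁴ × 3.19×10⁶ = 6.08×10⁻¹⁶ A²
I_n = √(6.08×10⁻¹⁶) = 2.47×10⁻⁸ A = 24.7 nA

24.7 nA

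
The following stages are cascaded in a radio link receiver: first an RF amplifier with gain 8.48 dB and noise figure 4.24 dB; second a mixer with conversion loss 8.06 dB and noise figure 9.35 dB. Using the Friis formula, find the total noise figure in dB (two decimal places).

Convert to linear (a loss of L dB is a gain of −L dB): F_i = 10^(NF_i/10), G_i = 10^(G_i,dB/10)
  Stage 1: F_1 = 10^(4.24/10) = 2.655, G_1 = 10^(8.48/10) = 7.047
  Stage 2: F_2 = 10^(9.35/10) = 8.610, G_2 = 10^(−8.06/10) = 0.1563
Friis cascade:
  F = 2.655 + (8.610 − 1)/7.047 = 3.734
NF = 10 log₁₀(3.734) = 5.72 dB

5.72 dB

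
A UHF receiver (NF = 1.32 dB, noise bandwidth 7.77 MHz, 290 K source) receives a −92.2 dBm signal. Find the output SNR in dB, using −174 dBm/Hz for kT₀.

Noise floor: N = −174 + 10 log₁₀(B) + NF
10 log₁₀(7.77×10⁶) = 68.9 dB
N = −174 + 68.9 + 1.32 = −103.78 dBm
SNR = P_sig − N = −92.2 − (−103.78) = 11.58 dB → 11.6 dB

11.6 dB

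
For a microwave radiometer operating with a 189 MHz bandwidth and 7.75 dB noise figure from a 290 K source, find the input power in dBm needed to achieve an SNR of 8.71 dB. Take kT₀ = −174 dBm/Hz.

Sensitivity = −174 + 10 log₁₀(B) + NF + SNR_min
= −174 + 82.76 + 7.75 + 8.71
= −74.78 dBm → −74.8 dBm

−74.8 dBm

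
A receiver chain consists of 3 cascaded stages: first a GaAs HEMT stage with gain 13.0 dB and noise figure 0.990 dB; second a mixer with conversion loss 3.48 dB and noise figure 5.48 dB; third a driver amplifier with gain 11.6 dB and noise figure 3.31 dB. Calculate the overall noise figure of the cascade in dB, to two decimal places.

Convert to linear (a loss of L dB is a gain of −L dB): F_i = 10^(NF_i/10), G_i = 10^(G_i,dB/10)
  Stage 1: F_1 = 10^(0.990/10) = 1.256, G_1 = 10^(13.0/10) = 19.95
  Stage 2: F_2 = 10^(5.48/10) = 3.532, G_2 = 10^(−3.48/10) = 0.4487
  Stage 3: F_3 = 10^(3.31/10) = 2.143, G_3 = 10^(11.6/10) = 14.45
Friis cascade:
  F = 1.256 + (3.532 − 1)/19.95 + (2.143 − 1)/8.954 = 1.511
NF = 10 log₁₀(1.511) = 1.79 dB

1.79 dB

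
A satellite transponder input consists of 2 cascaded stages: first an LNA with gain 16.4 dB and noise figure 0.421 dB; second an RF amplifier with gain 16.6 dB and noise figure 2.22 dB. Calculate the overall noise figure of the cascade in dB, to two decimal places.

0.48 dB

Convert to linear (a loss of L dB is a gain of −L dB): F_i = 10^(NF_i/10), G_i = 10^(G_i,dB/10)
  Stage 1: F_1 = 10^(0.421/10) = 1.102, G_1 = 10^(16.4/10) = 43.65
  Stage 2: F_2 = 10^(2.22/10) = 1.667, G_2 = 10^(16.6/10) = 45.71
Friis cascade:
  F = 1.102 + (1.667 − 1)/43.65 = 1.117
NF = 10 log₁₀(1.117) = 0.48 dB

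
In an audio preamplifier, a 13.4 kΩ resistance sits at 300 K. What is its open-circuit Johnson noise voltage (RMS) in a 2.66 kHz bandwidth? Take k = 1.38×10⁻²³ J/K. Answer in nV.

768 nV

V_n = √(4kTRB)
4kTRB = 4 × 1.38×10⁻²³ × 300 × 1.34×10⁴ × 2.66×10³ = 5.90×10⁻¹³ V²
V_n = √(5.90×10⁻¹³) = 7.68×10⁻⁷ V = 768 nV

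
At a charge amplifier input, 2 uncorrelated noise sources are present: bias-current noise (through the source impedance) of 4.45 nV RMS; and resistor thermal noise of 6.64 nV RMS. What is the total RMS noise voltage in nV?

Uncorrelated sources add in power (mean-square): V_tot = √(ΣV_i²)
V_tot = √[(4.45×10⁻⁹)² + (6.64×10⁻⁹)²] = 7.99×10⁻⁹ V = 7.99 nV

7.99 nV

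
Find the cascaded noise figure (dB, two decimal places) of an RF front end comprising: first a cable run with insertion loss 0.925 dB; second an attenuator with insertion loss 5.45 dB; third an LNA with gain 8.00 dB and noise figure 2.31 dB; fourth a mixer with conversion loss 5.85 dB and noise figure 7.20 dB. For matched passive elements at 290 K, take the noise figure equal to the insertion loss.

10.13 dB

Convert to linear (a loss of L dB is a gain of −L dB): F_i = 10^(NF_i/10), G_i = 10^(G_i,dB/10)
  Stage 1: F_1 = 10^(0.925/10) = 1.237, G_1 = 10^(−0.925/10) = 0.8082
  Stage 2: F_2 = 10^(5.45/10) = 3.508, G_2 = 10^(−5.45/10) = 0.2851
  Stage 3: F_3 = 10^(2.31/10) = 1.702, G_3 = 10^(8.00/10) = 6.310
  Stage 4: F_4 = 10^(7.20/10) = 5.248, G_4 = 10^(−5.85/10) = 0.2600
Friis cascade:
  F = 1.237 + (3.508 − 1)/0.8082 + (1.702 − 1)/0.2304 + (5.248 − 1)/1.454 = 10.31
NF = 10 log₁₀(10.31) = 10.13 dB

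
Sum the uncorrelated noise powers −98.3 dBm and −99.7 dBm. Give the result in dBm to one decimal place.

−95.9 dBm

Convert to linear, add, convert back:
P₁ = 1.48×10⁻¹³ W, P₂ = 1.07×10⁻¹³ W
P_tot = 2.55×10⁻¹³ W → 10 log₁₀(P_tot / 10⁻³) = −95.9 dBm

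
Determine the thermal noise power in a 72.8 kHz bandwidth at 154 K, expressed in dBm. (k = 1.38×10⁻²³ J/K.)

−128.1 dBm

P_n = kTB = 1.38×10⁻²³ × 154 × 7.28×10⁴ = 1.55×10⁻¹⁶ W
In dBm: 10 log₁₀(1.55×10⁻¹⁶ / 10⁻³) = −128.1 dBm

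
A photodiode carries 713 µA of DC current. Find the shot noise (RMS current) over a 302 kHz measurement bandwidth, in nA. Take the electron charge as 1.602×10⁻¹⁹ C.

8.31 nA

I_n = √(2qI·B)
2qI·B = 2 × 1.602×10⁻¹⁹ × 7.13×10⁻⁴ × 3.02×10⁵ = 6.90×10⁻¹⁷ A²
I_n = √(6.90×10⁻¹⁷) = 8.31×10⁻⁹ A = 8.31 nA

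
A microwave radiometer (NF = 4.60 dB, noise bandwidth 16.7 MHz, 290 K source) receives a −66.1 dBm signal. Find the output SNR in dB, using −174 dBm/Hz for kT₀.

31.1 dB

Noise floor: N = −174 + 10 log₁₀(B) + NF
10 log₁₀(1.67×10⁷) = 72.23 dB
N = −174 + 72.23 + 4.60 = −97.17 dBm
SNR = P_sig − N = −66.1 − (−97.17) = 31.07 dB → 31.1 dB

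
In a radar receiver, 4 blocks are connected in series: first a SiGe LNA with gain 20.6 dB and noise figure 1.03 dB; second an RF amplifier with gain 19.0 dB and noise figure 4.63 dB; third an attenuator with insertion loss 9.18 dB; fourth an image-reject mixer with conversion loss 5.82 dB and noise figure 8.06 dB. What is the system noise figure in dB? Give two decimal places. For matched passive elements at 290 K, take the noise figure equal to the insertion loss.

Convert to linear (a loss of L dB is a gain of −L dB): F_i = 10^(NF_i/10), G_i = 10^(G_i,dB/10)
  Stage 1: F_1 = 10^(1.03/10) = 1.268, G_1 = 10^(20.6/10) = 114.8
  Stage 2: F_2 = 10^(4.63/10) = 2.904, G_2 = 10^(19.0/10) = 79.43
  Stage 3: F_3 = 10^(9.18/10) = 8.279, G_3 = 10^(−9.18/10) = 0.1208
  Stage 4: F_4 = 10^(8.06/10) = 6.397, G_4 = 10^(−5.82/10) = 0.2618
Friis cascade:
  F = 1.268 + (2.904 − 1)/114.8 + (8.279 − 1)/9120 + (6.397 − 1)/1102 = 1.290
NF = 10 log₁₀(1.290) = 1.11 dB

1.11 dB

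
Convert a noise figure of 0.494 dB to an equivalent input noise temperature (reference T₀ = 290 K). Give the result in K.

34.9 K

F = 10^(0.494/10) = 1.12047
T_e = (F − 1)·T₀ = (1.12047 − 1) × 290 = 34.9 K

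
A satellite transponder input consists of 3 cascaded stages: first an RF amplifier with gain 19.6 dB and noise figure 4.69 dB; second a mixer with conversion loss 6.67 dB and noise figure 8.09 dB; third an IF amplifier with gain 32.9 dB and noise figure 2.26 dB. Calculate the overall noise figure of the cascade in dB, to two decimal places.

4.83 dB

Convert to linear (a loss of L dB is a gain of −L dB): F_i = 10^(NF_i/10), G_i = 10^(G_i,dB/10)
  Stage 1: F_1 = 10^(4.69/10) = 2.944, G_1 = 10^(19.6/10) = 91.20
  Stage 2: F_2 = 10^(8.09/10) = 6.442, G_2 = 10^(−6.67/10) = 0.2153
  Stage 3: F_3 = 10^(2.26/10) = 1.683, G_3 = 10^(32.9/10) = 1950
Friis cascade:
  F = 2.944 + (6.442 − 1)/91.20 + (1.683 − 1)/19.63 = 3.039
NF = 10 log₁₀(3.039) = 4.83 dB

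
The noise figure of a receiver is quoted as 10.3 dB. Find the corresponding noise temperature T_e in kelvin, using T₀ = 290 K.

F = 10^(10.3/10) = 10.7152
T_e = (F − 1)·T₀ = (10.7152 − 1) × 290 = 2817 K

2817 K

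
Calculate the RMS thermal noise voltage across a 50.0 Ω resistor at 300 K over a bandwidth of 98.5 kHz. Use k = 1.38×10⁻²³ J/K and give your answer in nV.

V_n = √(4kTRB)
4kTRB = 4 × 1.38×10⁻²³ × 300 × 5.00×10¹ × 9.85×10⁴ = 8.16×10⁻¹⁴ V²
V_n = √(8.16×10⁻¹⁴) = 2.86×10⁻⁷ V = 286 nV

286 nV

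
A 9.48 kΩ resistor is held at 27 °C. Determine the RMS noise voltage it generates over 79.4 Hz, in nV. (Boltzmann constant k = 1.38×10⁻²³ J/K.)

T = 27 °C + 273.15 = 300.15 K
V_n = √(4kTRB)
4kTRB = 4 × 1.38×10⁻²³ × 300.15 × 9.48×10³ × 7.94×10¹ = 1.25×10⁻¹⁴ V²
V_n = √(1.25×10⁻¹⁴) = 1.12×10⁻⁷ V = 112 nV

112 nV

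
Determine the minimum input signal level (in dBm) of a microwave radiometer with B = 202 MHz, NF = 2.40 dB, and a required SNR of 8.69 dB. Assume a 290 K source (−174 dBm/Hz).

−79.9 dBm

Sensitivity = −174 + 10 log₁₀(B) + NF + SNR_min
= −174 + 83.05 + 2.40 + 8.69
= −79.86 dBm → −79.9 dBm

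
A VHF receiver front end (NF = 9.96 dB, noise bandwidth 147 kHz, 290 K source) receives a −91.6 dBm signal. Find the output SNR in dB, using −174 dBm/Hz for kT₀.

20.8 dB

Noise floor: N = −174 + 10 log₁₀(B) + NF
10 log₁₀(1.47×10⁵) = 51.67 dB
N = −174 + 51.67 + 9.96 = −112.37 dBm
SNR = P_sig − N = −91.6 − (−112.37) = 20.77 dB → 20.8 dB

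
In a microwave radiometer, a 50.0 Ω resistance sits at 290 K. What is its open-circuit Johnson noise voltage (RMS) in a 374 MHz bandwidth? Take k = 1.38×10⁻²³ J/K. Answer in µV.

V_n = √(4kTRB)
4kTRB = 4 × 1.38×10⁻²³ × 290 × 5.00×10¹ × 3.74×10⁸ = 2.99×10⁻¹⁰ V²
V_n = √(2.99×10⁻¹⁰) = 1.73×10⁻⁵ V = 17.3 µV

17.3 µV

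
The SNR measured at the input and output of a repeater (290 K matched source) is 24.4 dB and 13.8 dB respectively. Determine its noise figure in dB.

NF (dB) = SNR_in(dB) − SNR_out(dB) when the source is at T₀
NF = 24.4 − 13.8 = 10.6 dB

10.6 dB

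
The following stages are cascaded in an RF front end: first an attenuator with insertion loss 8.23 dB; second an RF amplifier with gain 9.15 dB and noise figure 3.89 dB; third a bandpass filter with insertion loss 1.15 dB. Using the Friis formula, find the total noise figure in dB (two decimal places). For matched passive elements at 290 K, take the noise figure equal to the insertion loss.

12.18 dB

Convert to linear (a loss of L dB is a gain of −L dB): F_i = 10^(NF_i/10), G_i = 10^(G_i,dB/10)
  Stage 1: F_1 = 10^(8.23/10) = 6.653, G_1 = 10^(−8.23/10) = 0.1503
  Stage 2: F_2 = 10^(3.89/10) = 2.449, G_2 = 10^(9.15/10) = 8.222
  Stage 3: F_3 = 10^(1.15/10) = 1.303, G_3 = 10^(−1.15/10) = 0.7674
Friis cascade:
  F = 6.653 + (2.449 − 1)/0.1503 + (1.303 − 1)/1.236 = 16.54
NF = 10 log₁₀(16.54) = 12.18 dB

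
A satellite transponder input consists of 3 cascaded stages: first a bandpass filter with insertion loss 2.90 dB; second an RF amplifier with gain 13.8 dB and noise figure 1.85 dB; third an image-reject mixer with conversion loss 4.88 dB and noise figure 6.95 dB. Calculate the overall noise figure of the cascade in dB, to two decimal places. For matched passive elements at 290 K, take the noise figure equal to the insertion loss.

Convert to linear (a loss of L dB is a gain of −L dB): F_i = 10^(NF_i/10), G_i = 10^(G_i,dB/10)
  Stage 1: F_1 = 10^(2.90/10) = 1.950, G_1 = 10^(−2.90/10) = 0.5129
  Stage 2: F_2 = 10^(1.85/10) = 1.531, G_2 = 10^(13.8/10) = 23.99
  Stage 3: F_3 = 10^(6.95/10) = 4.955, G_3 = 10^(−4.88/10) = 0.3251
Friis cascade:
  F = 1.950 + (1.531 − 1)/0.5129 + (4.955 − 1)/12.30 = 3.307
NF = 10 log₁₀(3.307) = 5.19 dB

5.19 dB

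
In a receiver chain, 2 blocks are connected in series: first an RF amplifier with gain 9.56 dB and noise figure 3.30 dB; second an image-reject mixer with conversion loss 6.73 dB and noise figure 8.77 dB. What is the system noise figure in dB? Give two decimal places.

Convert to linear (a loss of L dB is a gain of −L dB): F_i = 10^(NF_i/10), G_i = 10^(G_i,dB/10)
  Stage 1: F_1 = 10^(3.30/10) = 2.138, G_1 = 10^(9.56/10) = 9.036
  Stage 2: F_2 = 10^(8.77/10) = 7.534, G_2 = 10^(−6.73/10) = 0.2123
Friis cascade:
  F = 2.138 + (7.534 − 1)/9.036 = 2.861
NF = 10 log₁₀(2.861) = 4.57 dB

4.57 dB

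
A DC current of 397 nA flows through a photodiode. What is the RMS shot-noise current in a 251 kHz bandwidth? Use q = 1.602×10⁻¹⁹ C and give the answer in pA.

I_n = √(2qI·B)
2qI·B = 2 × 1.602×10⁻¹⁹ × 3.97×10⁻⁷ × 2.51×10⁵ = 3.19×10⁻²⁰ A²
I_n = √(3.19×10⁻²⁰) = 1.79×10⁻¹⁰ A = 179 pA

179 pA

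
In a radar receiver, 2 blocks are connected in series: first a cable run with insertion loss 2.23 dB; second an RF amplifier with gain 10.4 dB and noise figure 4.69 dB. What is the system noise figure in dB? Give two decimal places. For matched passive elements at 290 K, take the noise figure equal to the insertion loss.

Convert to linear (a loss of L dB is a gain of −L dB): F_i = 10^(NF_i/10), G_i = 10^(G_i,dB/10)
  Stage 1: F_1 = 10^(2.23/10) = 1.671, G_1 = 10^(−2.23/10) = 0.5984
  Stage 2: F_2 = 10^(4.69/10) = 2.944, G_2 = 10^(10.4/10) = 10.96
Friis cascade:
  F = 1.671 + (2.944 − 1)/0.5984 = 4.920
NF = 10 log₁₀(4.920) = 6.92 dB

6.92 dB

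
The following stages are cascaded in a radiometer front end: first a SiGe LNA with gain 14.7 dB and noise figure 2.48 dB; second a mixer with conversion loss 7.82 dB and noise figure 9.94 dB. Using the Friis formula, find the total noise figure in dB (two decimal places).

3.16 dB

Convert to linear (a loss of L dB is a gain of −L dB): F_i = 10^(NF_i/10), G_i = 10^(G_i,dB/10)
  Stage 1: F_1 = 10^(2.48/10) = 1.770, G_1 = 10^(14.7/10) = 29.51
  Stage 2: F_2 = 10^(9.94/10) = 9.863, G_2 = 10^(−7.82/10) = 0.1652
Friis cascade:
  F = 1.770 + (9.863 − 1)/29.51 = 2.070
NF = 10 log₁₀(2.070) = 3.16 dB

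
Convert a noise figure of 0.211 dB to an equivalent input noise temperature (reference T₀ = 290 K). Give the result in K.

F = 10^(0.211/10) = 1.04978
T_e = (F − 1)·T₀ = (1.04978 − 1) × 290 = 14.4 K

14.4 K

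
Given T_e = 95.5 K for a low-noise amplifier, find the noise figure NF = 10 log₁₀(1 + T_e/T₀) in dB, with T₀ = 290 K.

F = 1 + T_e/T₀ = 1 + 95.5/290 = 1.32931
NF = 10 log₁₀(1.32931) = 1.24 dB

1.24 dB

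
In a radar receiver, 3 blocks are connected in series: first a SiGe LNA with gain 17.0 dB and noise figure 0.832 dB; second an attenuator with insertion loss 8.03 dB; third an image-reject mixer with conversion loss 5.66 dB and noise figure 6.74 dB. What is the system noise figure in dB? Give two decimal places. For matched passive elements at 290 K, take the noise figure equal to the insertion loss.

Convert to linear (a loss of L dB is a gain of −L dB): F_i = 10^(NF_i/10), G_i = 10^(G_i,dB/10)
  Stage 1: F_1 = 10^(0.832/10) = 1.211, G_1 = 10^(17.0/10) = 50.12
  Stage 2: F_2 = 10^(8.03/10) = 6.353, G_2 = 10^(−8.03/10) = 0.1574
  Stage 3: F_3 = 10^(6.74/10) = 4.721, G_3 = 10^(−5.66/10) = 0.2716
Friis cascade:
  F = 1.211 + (6.353 − 1)/50.12 + (4.721 − 1)/7.889 = 1.790
NF = 10 log₁₀(1.790) = 2.53 dB

2.53 dB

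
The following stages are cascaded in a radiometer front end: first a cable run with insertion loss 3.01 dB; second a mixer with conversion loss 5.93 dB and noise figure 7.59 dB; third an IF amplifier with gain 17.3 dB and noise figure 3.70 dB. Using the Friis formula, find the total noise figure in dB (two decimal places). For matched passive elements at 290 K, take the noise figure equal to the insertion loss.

Convert to linear (a loss of L dB is a gain of −L dB): F_i = 10^(NF_i/10), G_i = 10^(G_i,dB/10)
  Stage 1: F_1 = 10^(3.01/10) = 2.000, G_1 = 10^(−3.01/10) = 0.5000
  Stage 2: F_2 = 10^(7.59/10) = 5.741, G_2 = 10^(−5.93/10) = 0.2553
  Stage 3: F_3 = 10^(3.70/10) = 2.344, G_3 = 10^(17.3/10) = 53.70
Friis cascade:
  F = 2.000 + (5.741 − 1)/0.5000 + (2.344 − 1)/0.1276 = 22.01
NF = 10 log₁₀(22.01) = 13.43 dB

13.43 dB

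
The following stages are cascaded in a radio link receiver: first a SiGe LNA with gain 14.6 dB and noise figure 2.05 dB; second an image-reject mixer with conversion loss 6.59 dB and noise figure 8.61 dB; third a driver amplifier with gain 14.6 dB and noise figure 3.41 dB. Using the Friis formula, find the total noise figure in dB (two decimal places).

Convert to linear (a loss of L dB is a gain of −L dB): F_i = 10^(NF_i/10), G_i = 10^(G_i,dB/10)
  Stage 1: F_1 = 10^(2.05/10) = 1.603, G_1 = 10^(14.6/10) = 28.84
  Stage 2: F_2 = 10^(8.61/10) = 7.261, G_2 = 10^(−6.59/10) = 0.2193
  Stage 3: F_3 = 10^(3.41/10) = 2.193, G_3 = 10^(14.6/10) = 28.84
Friis cascade:
  F = 1.603 + (7.261 − 1)/28.84 + (2.193 − 1)/6.324 = 2.009
NF = 10 log₁₀(2.009) = 3.03 dB

3.03 dB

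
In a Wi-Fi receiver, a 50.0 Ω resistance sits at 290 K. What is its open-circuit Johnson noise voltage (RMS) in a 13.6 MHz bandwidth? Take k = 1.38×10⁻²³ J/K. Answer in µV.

3.30 µV

V_n = √(4kTRB)
4kTRB = 4 × 1.38×10⁻²³ × 290 × 5.00×10¹ × 1.36×10⁷ = 1.09×10⁻¹¹ V²
V_n = √(1.09×10⁻¹¹) = 3.30×10⁻⁶ V = 3.30 µV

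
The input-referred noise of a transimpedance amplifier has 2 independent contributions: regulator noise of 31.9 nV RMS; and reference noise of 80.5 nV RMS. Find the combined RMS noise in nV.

86.6 nV

Uncorrelated sources add in power (mean-square): V_tot = √(ΣV_i²)
V_tot = √[(3.19×10⁻⁸)² + (8.05×10⁻⁸)²] = 8.66×10⁻⁸ V = 86.6 nV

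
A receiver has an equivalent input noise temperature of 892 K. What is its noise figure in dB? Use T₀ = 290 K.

F = 1 + T_e/T₀ = 1 + 892/290 = 4.07586
NF = 10 log₁₀(4.07586) = 6.10 dB

6.10 dB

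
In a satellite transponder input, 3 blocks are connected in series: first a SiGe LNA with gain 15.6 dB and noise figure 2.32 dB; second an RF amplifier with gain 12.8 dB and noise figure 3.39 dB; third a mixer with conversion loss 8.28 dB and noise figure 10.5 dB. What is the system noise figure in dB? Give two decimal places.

2.44 dB

Convert to linear (a loss of L dB is a gain of −L dB): F_i = 10^(NF_i/10), G_i = 10^(G_i,dB/10)
  Stage 1: F_1 = 10^(2.32/10) = 1.706, G_1 = 10^(15.6/10) = 36.31
  Stage 2: F_2 = 10^(3.39/10) = 2.183, G_2 = 10^(12.8/10) = 19.05
  Stage 3: F_3 = 10^(10.5/10) = 11.22, G_3 = 10^(−8.28/10) = 0.1486
Friis cascade:
  F = 1.706 + (2.183 − 1)/36.31 + (11.22 − 1)/691.8 = 1.753
NF = 10 log₁₀(1.753) = 2.44 dB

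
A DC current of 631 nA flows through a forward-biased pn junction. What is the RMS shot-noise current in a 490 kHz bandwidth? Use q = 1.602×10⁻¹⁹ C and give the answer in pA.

I_n = √(2qI·B)
2qI·B = 2 × 1.602×10⁻¹⁹ × 6.31×10⁻⁷ × 4.90×10⁵ = 9.91×10⁻²⁰ A²
I_n = √(9.91×10⁻²⁰) = 3.15×10⁻¹⁰ A = 315 pA

315 pA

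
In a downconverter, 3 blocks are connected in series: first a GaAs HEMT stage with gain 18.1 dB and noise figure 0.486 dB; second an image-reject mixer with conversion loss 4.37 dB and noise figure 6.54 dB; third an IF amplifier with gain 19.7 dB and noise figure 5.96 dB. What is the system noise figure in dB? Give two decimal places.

Convert to linear (a loss of L dB is a gain of −L dB): F_i = 10^(NF_i/10), G_i = 10^(G_i,dB/10)
  Stage 1: F_1 = 10^(0.486/10) = 1.118, G_1 = 10^(18.1/10) = 64.57
  Stage 2: F_2 = 10^(6.54/10) = 4.508, G_2 = 10^(−4.37/10) = 0.3656
  Stage 3: F_3 = 10^(5.96/10) = 3.945, G_3 = 10^(19.7/10) = 93.33
Friis cascade:
  F = 1.118 + (4.508 − 1)/64.57 + (3.945 − 1)/23.60 = 1.297
NF = 10 log₁₀(1.297) = 1.13 dB

1.13 dB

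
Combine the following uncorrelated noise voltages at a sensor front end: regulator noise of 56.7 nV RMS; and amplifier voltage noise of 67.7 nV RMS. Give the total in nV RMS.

Uncorrelated sources add in power (mean-square): V_tot = √(ΣV_i²)
V_tot = √[(5.67×10⁻⁸)² + (6.77×10⁻⁸)²] = 8.83×10⁻⁸ V = 88.3 nV

88.3 nV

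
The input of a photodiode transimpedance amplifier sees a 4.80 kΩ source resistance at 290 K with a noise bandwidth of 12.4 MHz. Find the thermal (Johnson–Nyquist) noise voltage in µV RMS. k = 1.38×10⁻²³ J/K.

V_n = √(4kTRB)
4kTRB = 4 × 1.38×10⁻²³ × 290 × 4.80×10³ × 1.24×10⁷ = 9.53×10⁻¹⁰ V²
V_n = √(9.53×10⁻¹⁰) = 3.09×10⁻⁵ V = 30.9 µV

30.9 µV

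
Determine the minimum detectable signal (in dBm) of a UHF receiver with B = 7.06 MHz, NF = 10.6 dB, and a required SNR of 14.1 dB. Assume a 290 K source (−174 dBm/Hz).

Sensitivity = −174 + 10 log₁₀(B) + NF + SNR_min
= −174 + 68.49 + 10.6 + 14.1
= −80.81 dBm → −80.8 dBm

−80.8 dBm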